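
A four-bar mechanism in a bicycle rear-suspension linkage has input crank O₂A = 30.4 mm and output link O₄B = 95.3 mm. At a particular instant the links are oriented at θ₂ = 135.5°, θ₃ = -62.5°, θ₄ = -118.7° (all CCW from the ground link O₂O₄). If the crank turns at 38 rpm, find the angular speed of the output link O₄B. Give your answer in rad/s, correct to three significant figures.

0.472

ω₂ = 3.979 rad/s (from 38 rpm).
Differentiating the loop-closure r₂e^{iθ₂}+r₃e^{iθ₃}=r₁+r₄e^{iθ₄} gives r₂ω₂e^{iθ₂}+r₃ω₃e^{iθ₃}=r₄ω₄e^{iθ₄}.
Eliminating the other unknown: ω₄ = r₂ω₂ sin(θ₂−θ₃) / [r₄ sin(θ₄−θ₃)].
Numerator sine = -0.30902; denominator sine = -0.83098.
Result = 0.0304·3.979·(-0.30902) / (0.0953·(-0.83098)) = +0.47204 rad/s; magnitude 0.47204 rad/s.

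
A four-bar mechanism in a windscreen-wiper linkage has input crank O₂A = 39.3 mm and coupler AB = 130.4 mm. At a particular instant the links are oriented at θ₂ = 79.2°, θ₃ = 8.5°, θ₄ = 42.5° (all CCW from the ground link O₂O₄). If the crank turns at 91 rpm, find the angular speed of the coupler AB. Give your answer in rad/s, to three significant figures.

ω₂ = 9.529 rad/s (from 91 rpm).
Differentiating the loop-closure r₂e^{iθ₂}+r₃e^{iθ₃}=r₁+r₄e^{iθ₄} gives r₂ω₂e^{iθ₂}+r₃ω₃e^{iθ₃}=r₄ω₄e^{iθ₄}.
Eliminating the other unknown: ω₃ = r₂ω₂ sin(θ₄−θ₂) / [r₃ sin(θ₃−θ₄)].
Numerator sine = -0.59763; denominator sine = -0.55919.
Result = 0.0393·9.529·(-0.59763) / (0.1304·(-0.55919)) = +3.0694 rad/s; magnitude 3.0694 rad/s.

3.07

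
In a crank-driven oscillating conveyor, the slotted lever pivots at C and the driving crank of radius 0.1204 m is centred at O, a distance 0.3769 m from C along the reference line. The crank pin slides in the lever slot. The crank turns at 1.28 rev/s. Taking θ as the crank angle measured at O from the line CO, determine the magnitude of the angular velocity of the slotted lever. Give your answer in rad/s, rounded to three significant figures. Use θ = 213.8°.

ω = 8.042 rad/s (from 1.28 rev/s).
Crank pin A relative to C: A = (d + r cosθ, r sinθ); lever angle φ = atan2(r sinθ, d + r cosθ).
Differentiating tanφ: φ̇ = rω(d cosθ + r)/(d² + r² + 2dr cosθ).
d² + r² + 2dr cosθ = |CA|² = 0.0811317 m²;  d cosθ + r = -0.1928 m.
|ω_lever| = |0.1204·8.042·-0.1928| / 0.0811317 = 2.3011 rad/s.

2.30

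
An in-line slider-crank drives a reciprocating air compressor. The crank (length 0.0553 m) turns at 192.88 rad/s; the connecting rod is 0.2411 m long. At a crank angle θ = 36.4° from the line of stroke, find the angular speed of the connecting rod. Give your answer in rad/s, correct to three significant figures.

35.9

ω = 192.9 rad/s
The rod makes angle φ with the slider axis where L sinφ = r sinθ; differentiating, L cosφ·φ̇ = r ω cosθ.
L cosφ = √(L² − r² sin²θ) = 0.23886 m.
|ω_rod| = r ω |cosθ| / √(L² − r² sin²θ) = 0.0553·192.9·0.80489/0.23886 = 35.943 rad/s.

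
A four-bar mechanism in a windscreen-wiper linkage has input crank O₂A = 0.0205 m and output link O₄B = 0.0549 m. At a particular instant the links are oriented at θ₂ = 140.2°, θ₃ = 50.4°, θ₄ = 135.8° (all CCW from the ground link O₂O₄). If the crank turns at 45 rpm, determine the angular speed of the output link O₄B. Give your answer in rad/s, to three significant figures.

1.77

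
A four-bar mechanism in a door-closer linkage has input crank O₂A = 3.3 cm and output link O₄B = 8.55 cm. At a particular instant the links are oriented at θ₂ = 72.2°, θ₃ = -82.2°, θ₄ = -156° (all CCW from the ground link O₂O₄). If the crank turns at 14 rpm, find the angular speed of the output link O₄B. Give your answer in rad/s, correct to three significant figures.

0.255

ω₂ = 1.466 rad/s (from 14 rpm).
Differentiating the loop-closure r₂e^{iθ₂}+r₃e^{iθ₃}=r₁+r₄e^{iθ₄} gives r₂ω₂e^{iθ₂}+r₃ω₃e^{iθ₃}=r₄ω₄e^{iθ₄}.
Eliminating the other unknown: ω₄ = r₂ω₂ sin(θ₂−θ₃) / [r₄ sin(θ₄−θ₃)].
Numerator sine = +0.43209; denominator sine = -0.96029.
Result = 0.033·1.466·(+0.43209) / (0.0855·(-0.96029)) = -0.25461 rad/s; magnitude 0.25461 rad/s.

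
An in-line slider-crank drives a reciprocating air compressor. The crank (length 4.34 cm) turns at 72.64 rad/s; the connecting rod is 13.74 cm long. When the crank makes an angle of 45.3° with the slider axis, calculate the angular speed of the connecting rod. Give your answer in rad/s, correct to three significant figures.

ω = 72.64 rad/s
The rod makes angle φ with the slider axis where L sinφ = r sinθ; differentiating, L cosφ·φ̇ = r ω cosθ.
L cosφ = √(L² − r² sin²θ) = 0.13389 m.
|ω_rod| = r ω |cosθ| / √(L² − r² sin²θ) = 0.0434·72.64·0.70339/0.13389 = 16.562 rad/s.

16.6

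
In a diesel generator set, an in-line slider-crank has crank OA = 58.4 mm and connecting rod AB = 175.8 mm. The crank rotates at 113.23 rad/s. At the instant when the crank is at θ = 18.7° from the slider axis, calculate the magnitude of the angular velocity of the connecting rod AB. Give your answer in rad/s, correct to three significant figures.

ω = 113.2 rad/s
The rod makes angle φ with the slider axis where L sinφ = r sinθ; differentiating, L cosφ·φ̇ = r ω cosθ.
L cosφ = √(L² − r² sin²θ) = 0.1748 m.
|ω_rod| = r ω |cosθ| / √(L² − r² sin²θ) = 0.0584·113.2·0.94721/0.1748 = 35.833 rad/s.

35.8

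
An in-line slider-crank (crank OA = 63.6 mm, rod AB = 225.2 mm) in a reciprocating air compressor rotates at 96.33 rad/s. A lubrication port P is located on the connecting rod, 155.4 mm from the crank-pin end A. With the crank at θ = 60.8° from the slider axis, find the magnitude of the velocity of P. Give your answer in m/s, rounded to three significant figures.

ω = 96.33 rad/s.  Crank-pin speed |V_A| = rω = 6.1266 m/s, perpendicular to OA.
Rod angle: sinφ = −(r/L) sinθ ⇒ φ = -14.272°; ω_rod = −rω cosθ/√(L²−r²sin²θ) = -13.695 rad/s.
V_P = V_A + ω_rod × AP, with AP = 0.1554 m along the rod.
Components: V_Px = −rω sinθ − a·ω_rod·sinφ = -5.8727 m/s;  V_Py = rω cosθ + a·ω_rod·cosφ = +0.9264 m/s.
|V_P| = √(V_Px² + V_Py²) = 5.9453 m/s.

5.95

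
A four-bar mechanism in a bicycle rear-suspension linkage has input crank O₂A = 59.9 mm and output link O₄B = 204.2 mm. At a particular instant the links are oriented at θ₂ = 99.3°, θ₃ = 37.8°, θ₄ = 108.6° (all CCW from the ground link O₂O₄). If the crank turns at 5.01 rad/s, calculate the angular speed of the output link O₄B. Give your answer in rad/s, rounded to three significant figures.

ω₂ = 5.01 rad/s
Differentiating the loop-closure r₂e^{iθ₂}+r₃e^{iθ₃}=r₁+r₄e^{iθ₄} gives r₂ω₂e^{iθ₂}+r₃ω₃e^{iθ₃}=r₄ω₄e^{iθ₄}.
Eliminating the other unknown: ω₄ = r₂ω₂ sin(θ₂−θ₃) / [r₄ sin(θ₄−θ₃)].
Numerator sine = +0.87882; denominator sine = +0.94438.
Result = 0.0599·5.01·(+0.87882) / (0.2042·(+0.94438)) = +1.3676 rad/s; magnitude 1.3676 rad/s.

1.37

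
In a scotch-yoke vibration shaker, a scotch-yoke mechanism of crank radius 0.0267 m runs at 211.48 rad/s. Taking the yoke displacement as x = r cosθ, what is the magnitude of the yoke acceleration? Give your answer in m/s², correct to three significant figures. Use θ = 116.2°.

ω = 211.5 rad/s
x = r cosθ ⇒ ẍ = −rω² cosθ (ω constant).
|a| = rω²|cosθ| = 0.0267·(211.5)²·|cos 116.2°| = 527.21 m/s².

527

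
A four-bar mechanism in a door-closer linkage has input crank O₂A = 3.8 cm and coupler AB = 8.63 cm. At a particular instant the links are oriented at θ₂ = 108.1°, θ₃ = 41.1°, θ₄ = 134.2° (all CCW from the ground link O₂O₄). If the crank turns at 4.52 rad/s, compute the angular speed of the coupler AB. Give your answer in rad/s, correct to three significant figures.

0.877

ω₂ = 4.52 rad/s
Differentiating the loop-closure r₂e^{iθ₂}+r₃e^{iθ₃}=r₁+r₄e^{iθ₄} gives r₂ω₂e^{iθ₂}+r₃ω₃e^{iθ₃}=r₄ω₄e^{iθ₄}.
Eliminating the other unknown: ω₃ = r₂ω₂ sin(θ₄−θ₂) / [r₃ sin(θ₃−θ₄)].
Numerator sine = +0.43994; denominator sine = -0.99854.
Result = 0.038·4.52·(+0.43994) / (0.0863·(-0.99854)) = -0.87688 rad/s; magnitude 0.87688 rad/s.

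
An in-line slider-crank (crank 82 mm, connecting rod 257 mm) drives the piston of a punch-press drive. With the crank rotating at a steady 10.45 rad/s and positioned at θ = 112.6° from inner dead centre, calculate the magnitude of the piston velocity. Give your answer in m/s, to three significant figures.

ω = 10.45 rad/s
For an in-line slider-crank, x = r cosθ + √(L² − r² sin²θ), so v = −rω sinθ·[1 + r cosθ/√(L² − r² sin²θ)].
With r = 0.082 m, L = 0.257 m, θ = 112.6°: √(L² − r² sin²θ) = 0.2456 m.
v = −0.082·10.45·0.92321·[1 + 0.082·-0.38430/0.2456] = -0.68959 m/s.
|v| = 0.68959 m/s.

0.690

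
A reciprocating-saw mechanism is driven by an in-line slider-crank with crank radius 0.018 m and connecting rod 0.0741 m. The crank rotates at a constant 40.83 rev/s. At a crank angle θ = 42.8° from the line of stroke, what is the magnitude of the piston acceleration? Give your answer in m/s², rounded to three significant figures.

896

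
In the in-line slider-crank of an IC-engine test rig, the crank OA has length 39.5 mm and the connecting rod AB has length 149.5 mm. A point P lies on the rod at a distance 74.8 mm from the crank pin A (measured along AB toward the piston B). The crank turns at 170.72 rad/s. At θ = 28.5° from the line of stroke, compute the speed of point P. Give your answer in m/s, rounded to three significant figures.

4.66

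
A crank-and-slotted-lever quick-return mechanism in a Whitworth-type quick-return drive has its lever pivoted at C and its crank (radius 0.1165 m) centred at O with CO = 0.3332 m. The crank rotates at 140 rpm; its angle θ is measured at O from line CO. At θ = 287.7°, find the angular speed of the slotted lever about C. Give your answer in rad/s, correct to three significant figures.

2.51

ω = 14.66 rad/s (from 140 rpm).
Crank pin A relative to C: A = (d + r cosθ, r sinθ); lever angle φ = atan2(r sinθ, d + r cosθ).
Differentiating tanφ: φ̇ = rω(d cosθ + r)/(d² + r² + 2dr cosθ).
d² + r² + 2dr cosθ = |CA|² = 0.148198 m²;  d cosθ + r = +0.2178 m.
|ω_lever| = |0.1165·14.66·+0.2178| / 0.148198 = 2.5102 rad/s.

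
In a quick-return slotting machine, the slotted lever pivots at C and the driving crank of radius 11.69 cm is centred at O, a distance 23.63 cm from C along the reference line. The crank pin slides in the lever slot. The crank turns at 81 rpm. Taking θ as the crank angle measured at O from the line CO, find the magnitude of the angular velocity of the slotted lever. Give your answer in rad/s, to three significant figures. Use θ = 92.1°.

ω = 8.482 rad/s (from 81 rpm).
Crank pin A relative to C: A = (d + r cosθ, r sinθ); lever angle φ = atan2(r sinθ, d + r cosθ).
Differentiating tanφ: φ̇ = rω(d cosθ + r)/(d² + r² + 2dr cosθ).
d² + r² + 2dr cosθ = |CA|² = 0.0674788 m²;  d cosθ + r = +0.10824 m.
|ω_lever| = |0.1169·8.482·+0.10824| / 0.0674788 = 1.5906 rad/s.

1.59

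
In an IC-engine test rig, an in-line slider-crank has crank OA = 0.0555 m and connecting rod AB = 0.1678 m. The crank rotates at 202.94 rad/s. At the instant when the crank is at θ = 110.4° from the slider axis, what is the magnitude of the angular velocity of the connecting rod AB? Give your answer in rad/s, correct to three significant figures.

24.6

ω = 202.9 rad/s
The rod makes angle φ with the slider axis where L sinφ = r sinθ; differentiating, L cosφ·φ̇ = r ω cosθ.
L cosφ = √(L² − r² sin²θ) = 0.15953 m.
|ω_rod| = r ω |cosθ| / √(L² − r² sin²θ) = 0.0555·202.9·0.34857/0.15953 = 24.609 rad/s.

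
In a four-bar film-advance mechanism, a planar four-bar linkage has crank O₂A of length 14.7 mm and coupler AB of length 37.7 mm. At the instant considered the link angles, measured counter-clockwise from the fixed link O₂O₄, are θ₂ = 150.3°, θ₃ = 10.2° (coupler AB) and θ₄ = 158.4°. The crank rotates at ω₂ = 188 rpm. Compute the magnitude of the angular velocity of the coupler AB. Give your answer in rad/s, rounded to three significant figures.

2.05

ω₂ = 19.69 rad/s (from 188 rpm).
Differentiating the loop-closure r₂e^{iθ₂}+r₃e^{iθ₃}=r₁+r₄e^{iθ₄} gives r₂ω₂e^{iθ₂}+r₃ω₃e^{iθ₃}=r₄ω₄e^{iθ₄}.
Eliminating the other unknown: ω₃ = r₂ω₂ sin(θ₄−θ₂) / [r₃ sin(θ₃−θ₄)].
Numerator sine = +0.14090; denominator sine = -0.52696.
Result = 0.0147·19.69·(+0.14090) / (0.0377·(-0.52696)) = -2.0526 rad/s; magnitude 2.0526 rad/s.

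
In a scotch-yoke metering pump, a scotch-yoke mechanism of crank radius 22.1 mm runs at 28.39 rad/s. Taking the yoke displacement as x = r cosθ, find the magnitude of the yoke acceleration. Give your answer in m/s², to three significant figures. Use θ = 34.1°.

ω = 28.39 rad/s
x = r cosθ ⇒ ẍ = −rω² cosθ (ω constant).
|a| = rω²|cosθ| = 0.0221·(28.39)²·|cos 34.1°| = 14.75 m/s².

14.7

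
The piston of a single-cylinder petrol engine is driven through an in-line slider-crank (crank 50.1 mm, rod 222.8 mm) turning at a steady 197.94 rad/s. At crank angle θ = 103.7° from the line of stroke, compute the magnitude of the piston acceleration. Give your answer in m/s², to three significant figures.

ω = 197.9 rad/s
x(θ) = r cosθ + √(L² − r² sin²θ); with ω constant, a = ω²·d²x/dθ².
d²x/dθ² = −r cosθ − r²(cos2θ)/√u − r⁴ sin²2θ/(4u^{3/2}),  u = L² − r² sin²θ = 0.0472706 m².
Substituting r = 0.0501 m, L = 0.2228 m, θ = 103.7°: d²x/dθ² = +0.022083 m.
a = ω²·d²x/dθ² = (197.9)²·(+0.022083) = +865.2 m/s²;  |a| = 865.2 m/s².

865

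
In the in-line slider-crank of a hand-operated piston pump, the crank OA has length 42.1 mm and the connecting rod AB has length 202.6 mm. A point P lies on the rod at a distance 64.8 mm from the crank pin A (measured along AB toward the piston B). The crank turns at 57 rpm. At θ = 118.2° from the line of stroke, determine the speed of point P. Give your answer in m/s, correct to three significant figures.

ω = 5.969 rad/s.  Crank-pin speed |V_A| = rω = 0.2513 m/s, perpendicular to OA.
Rod angle: sinφ = −(r/L) sinθ ⇒ φ = -10.552°; ω_rod = −rω cosθ/√(L²−r²sin²θ) = +0.59621 rad/s.
V_P = V_A + ω_rod × AP, with AP = 0.0648 m along the rod.
Components: V_Px = −rω sinθ − a·ω_rod·sinφ = -0.21439 m/s;  V_Py = rω cosθ + a·ω_rod·cosφ = -0.080769 m/s.
|V_P| = √(V_Px² + V_Py²) = 0.2291 m/s.

0.229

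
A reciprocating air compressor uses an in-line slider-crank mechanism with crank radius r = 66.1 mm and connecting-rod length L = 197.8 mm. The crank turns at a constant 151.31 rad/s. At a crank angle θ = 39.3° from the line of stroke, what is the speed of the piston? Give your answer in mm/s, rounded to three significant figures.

8010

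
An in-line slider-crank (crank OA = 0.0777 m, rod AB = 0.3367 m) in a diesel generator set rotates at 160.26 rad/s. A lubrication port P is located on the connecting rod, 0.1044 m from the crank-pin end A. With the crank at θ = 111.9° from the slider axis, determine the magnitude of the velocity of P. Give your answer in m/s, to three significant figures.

11.7

ω = 160.3 rad/s.  Crank-pin speed |V_A| = rω = 12.452 m/s, perpendicular to OA.
Rod angle: sinφ = −(r/L) sinθ ⇒ φ = -12.364°; ω_rod = −rω cosθ/√(L²−r²sin²θ) = +14.122 rad/s.
V_P = V_A + ω_rod × AP, with AP = 0.1044 m along the rod.
Components: V_Px = −rω sinθ − a·ω_rod·sinφ = -11.238 m/s;  V_Py = rω cosθ + a·ω_rod·cosφ = -3.2044 m/s.
|V_P| = √(V_Px² + V_Py²) = 11.686 m/s.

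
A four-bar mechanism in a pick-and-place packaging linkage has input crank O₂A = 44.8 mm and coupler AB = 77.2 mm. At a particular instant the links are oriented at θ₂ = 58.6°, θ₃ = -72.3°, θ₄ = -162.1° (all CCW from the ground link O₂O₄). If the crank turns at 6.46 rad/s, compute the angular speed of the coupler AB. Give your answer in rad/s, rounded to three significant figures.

2.44

ω₂ = 6.46 rad/s
Differentiating the loop-closure r₂e^{iθ₂}+r₃e^{iθ₃}=r₁+r₄e^{iθ₄} gives r₂ω₂e^{iθ₂}+r₃ω₃e^{iθ₃}=r₄ω₄e^{iθ₄}.
Eliminating the other unknown: ω₃ = r₂ω₂ sin(θ₄−θ₂) / [r₃ sin(θ₃−θ₄)].
Numerator sine = +0.65210; denominator sine = +0.99999.
Result = 0.0448·6.46·(+0.65210) / (0.0772·(+0.99999)) = +2.4446 rad/s; magnitude 2.4446 rad/s.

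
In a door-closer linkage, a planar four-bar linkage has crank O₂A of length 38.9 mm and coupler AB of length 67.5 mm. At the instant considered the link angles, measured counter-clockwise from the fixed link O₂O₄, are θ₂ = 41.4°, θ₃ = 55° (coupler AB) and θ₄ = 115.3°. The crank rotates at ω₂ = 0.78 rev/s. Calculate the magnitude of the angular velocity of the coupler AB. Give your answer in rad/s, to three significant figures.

3.12

ω₂ = 4.901 rad/s (from 0.78 rev/s).
Differentiating the loop-closure r₂e^{iθ₂}+r₃e^{iθ₃}=r₁+r₄e^{iθ₄} gives r₂ω₂e^{iθ₂}+r₃ω₃e^{iθ₃}=r₄ω₄e^{iθ₄}.
Eliminating the other unknown: ω₃ = r₂ω₂ sin(θ₄−θ₂) / [r₃ sin(θ₃−θ₄)].
Numerator sine = +0.96078; denominator sine = -0.86863.
Result = 0.0389·4.901·(+0.96078) / (0.0675·(-0.86863)) = -3.124 rad/s; magnitude 3.124 rad/s.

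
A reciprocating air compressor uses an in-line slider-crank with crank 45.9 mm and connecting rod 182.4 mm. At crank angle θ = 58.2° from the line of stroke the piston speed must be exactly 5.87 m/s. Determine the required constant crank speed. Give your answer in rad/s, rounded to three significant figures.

132

For an in-line slider-crank, |v_piston| = rω|sinθ|·[1 + r cosθ/√(L² − r² sin²θ)].
With r = 0.0459 m, L = 0.1824 m, θ = 58.2°: the bracketed kinematic factor |dx/dθ| = 0.044306 m.
ω = v/|dx/dθ| = 5.87/0.044306 = 132.49 rad/s.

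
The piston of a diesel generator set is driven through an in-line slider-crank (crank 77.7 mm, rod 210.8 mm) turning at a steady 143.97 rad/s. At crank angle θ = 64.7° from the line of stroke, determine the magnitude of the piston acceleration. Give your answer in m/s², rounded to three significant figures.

303

ω = 144 rad/s
x(θ) = r cosθ + √(L² − r² sin²θ); with ω constant, a = ω²·d²x/dθ².
d²x/dθ² = −r cosθ − r²(cos2θ)/√u − r⁴ sin²2θ/(4u^{3/2}),  u = L² − r² sin²θ = 0.039502 m².
Substituting r = 0.0777 m, L = 0.2108 m, θ = 64.7°: d²x/dθ² = -0.014618 m.
a = ω²·d²x/dθ² = (144)²·(-0.014618) = -302.99 m/s²;  |a| = 302.99 m/s².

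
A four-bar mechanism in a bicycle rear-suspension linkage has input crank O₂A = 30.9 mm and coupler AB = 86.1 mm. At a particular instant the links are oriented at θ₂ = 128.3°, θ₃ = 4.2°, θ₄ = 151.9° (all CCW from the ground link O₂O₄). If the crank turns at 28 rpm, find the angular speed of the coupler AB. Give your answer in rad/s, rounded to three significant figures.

ω₂ = 2.932 rad/s (from 28 rpm).
Differentiating the loop-closure r₂e^{iθ₂}+r₃e^{iθ₃}=r₁+r₄e^{iθ₄} gives r₂ω₂e^{iθ₂}+r₃ω₃e^{iθ₃}=r₄ω₄e^{iθ₄}.
Eliminating the other unknown: ω₃ = r₂ω₂ sin(θ₄−θ₂) / [r₃ sin(θ₃−θ₄)].
Numerator sine = +0.40035; denominator sine = -0.53435.
Result = 0.0309·2.932·(+0.40035) / (0.0861·(-0.53435)) = -0.78841 rad/s; magnitude 0.78841 rad/s.

0.788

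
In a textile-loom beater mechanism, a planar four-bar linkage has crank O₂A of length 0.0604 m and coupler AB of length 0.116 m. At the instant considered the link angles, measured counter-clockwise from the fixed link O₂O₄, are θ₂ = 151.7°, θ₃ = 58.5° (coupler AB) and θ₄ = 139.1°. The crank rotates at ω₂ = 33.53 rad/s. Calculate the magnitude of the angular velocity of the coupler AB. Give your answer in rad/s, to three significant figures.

3.86

ω₂ = 33.53 rad/s
Differentiating the loop-closure r₂e^{iθ₂}+r₃e^{iθ₃}=r₁+r₄e^{iθ₄} gives r₂ω₂e^{iθ₂}+r₃ω₃e^{iθ₃}=r₄ω₄e^{iθ₄}.
Eliminating the other unknown: ω₃ = r₂ω₂ sin(θ₄−θ₂) / [r₃ sin(θ₃−θ₄)].
Numerator sine = -0.21814; denominator sine = -0.98657.
Result = 0.0604·33.53·(-0.21814) / (0.116·(-0.98657)) = +3.8603 rad/s; magnitude 3.8603 rad/s.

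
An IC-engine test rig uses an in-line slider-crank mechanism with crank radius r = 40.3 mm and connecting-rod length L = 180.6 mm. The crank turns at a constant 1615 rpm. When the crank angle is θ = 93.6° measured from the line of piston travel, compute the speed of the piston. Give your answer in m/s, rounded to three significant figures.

ω = 2π·1615/60 = 169.1 rad/s
For an in-line slider-crank, x = r cosθ + √(L² − r² sin²θ), so v = −rω sinθ·[1 + r cosθ/√(L² − r² sin²θ)].
With r = 0.0403 m, L = 0.1806 m, θ = 93.6°: √(L² − r² sin²θ) = 0.17606 m.
v = −0.0403·169.1·0.99803·[1 + 0.0403·-0.06279/0.17606] = -6.7044 m/s.
|v| = 6.7044 m/s.

6.70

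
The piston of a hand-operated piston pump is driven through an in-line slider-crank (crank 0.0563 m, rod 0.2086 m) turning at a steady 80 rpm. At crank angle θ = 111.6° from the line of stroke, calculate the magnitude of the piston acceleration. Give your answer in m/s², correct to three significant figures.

ω = 2π·80/60 = 8.378 rad/s
x(θ) = r cosθ + √(L² − r² sin²θ); with ω constant, a = ω²·d²x/dθ².
d²x/dθ² = −r cosθ − r²(cos2θ)/√u − r⁴ sin²2θ/(4u^{3/2}),  u = L² − r² sin²θ = 0.0407738 m².
Substituting r = 0.0563 m, L = 0.2086 m, θ = 111.6°: d²x/dθ² = +0.032025 m.
a = ω²·d²x/dθ² = (8.378)²·(+0.032025) = +2.2477 m/s²;  |a| = 2.2477 m/s².

2.25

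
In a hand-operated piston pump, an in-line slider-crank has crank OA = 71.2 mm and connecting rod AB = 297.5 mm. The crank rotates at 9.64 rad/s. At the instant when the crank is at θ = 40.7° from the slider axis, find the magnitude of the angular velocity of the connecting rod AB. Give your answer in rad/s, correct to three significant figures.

1.77

ω = 9.64 rad/s
The rod makes angle φ with the slider axis where L sinφ = r sinθ; differentiating, L cosφ·φ̇ = r ω cosθ.
L cosφ = √(L² − r² sin²θ) = 0.29385 m.
|ω_rod| = r ω |cosθ| / √(L² − r² sin²θ) = 0.0712·9.64·0.75813/0.29385 = 1.7708 rad/s.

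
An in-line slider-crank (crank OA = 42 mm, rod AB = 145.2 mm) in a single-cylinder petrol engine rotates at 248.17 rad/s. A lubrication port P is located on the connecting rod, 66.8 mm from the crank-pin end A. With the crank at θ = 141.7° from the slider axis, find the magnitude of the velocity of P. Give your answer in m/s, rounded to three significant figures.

7.27

ω = 248.2 rad/s.  Crank-pin speed |V_A| = rω = 10.423 m/s, perpendicular to OA.
Rod angle: sinφ = −(r/L) sinθ ⇒ φ = -10.328°; ω_rod = −rω cosθ/√(L²−r²sin²θ) = +57.263 rad/s.
V_P = V_A + ω_rod × AP, with AP = 0.0668 m along the rod.
Components: V_Px = −rω sinθ − a·ω_rod·sinφ = -5.7743 m/s;  V_Py = rω cosθ + a·ω_rod·cosφ = -4.4167 m/s.
|V_P| = √(V_Px² + V_Py²) = 7.2698 m/s.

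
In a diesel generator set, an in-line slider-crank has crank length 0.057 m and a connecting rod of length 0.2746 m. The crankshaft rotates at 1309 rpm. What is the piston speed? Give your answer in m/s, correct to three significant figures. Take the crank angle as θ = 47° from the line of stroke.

ω = 2π·1309/60 = 137.1 rad/s
For an in-line slider-crank, x = r cosθ + √(L² − r² sin²θ), so v = −rω sinθ·[1 + r cosθ/√(L² − r² sin²θ)].
With r = 0.057 m, L = 0.2746 m, θ = 47°: √(L² − r² sin²θ) = 0.27142 m.
v = −0.057·137.1·0.73135·[1 + 0.057·0.68200/0.27142] = -6.5328 m/s.
|v| = 6.5328 m/s.

6.53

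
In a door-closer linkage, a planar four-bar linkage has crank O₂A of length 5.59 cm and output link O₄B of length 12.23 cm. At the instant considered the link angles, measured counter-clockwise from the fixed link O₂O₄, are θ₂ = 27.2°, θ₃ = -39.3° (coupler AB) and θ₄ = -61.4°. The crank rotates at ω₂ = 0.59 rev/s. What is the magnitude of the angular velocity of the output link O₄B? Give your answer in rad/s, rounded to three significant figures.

4.13

ω₂ = 3.707 rad/s (from 0.59 rev/s).
Differentiating the loop-closure r₂e^{iθ₂}+r₃e^{iθ₃}=r₁+r₄e^{iθ₄} gives r₂ω₂e^{iθ₂}+r₃ω₃e^{iθ₃}=r₄ω₄e^{iθ₄}.
Eliminating the other unknown: ω₄ = r₂ω₂ sin(θ₂−θ₃) / [r₄ sin(θ₄−θ₃)].
Numerator sine = +0.91706; denominator sine = -0.37622.
Result = 0.0559·3.707·(+0.91706) / (0.1223·(-0.37622)) = -4.1302 rad/s; magnitude 4.1302 rad/s.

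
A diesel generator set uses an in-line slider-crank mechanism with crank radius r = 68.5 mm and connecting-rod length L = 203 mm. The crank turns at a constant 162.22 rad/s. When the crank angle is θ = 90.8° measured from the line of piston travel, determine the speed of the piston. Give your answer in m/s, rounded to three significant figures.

11.1

ω = 162.2 rad/s
For an in-line slider-crank, x = r cosθ + √(L² − r² sin²θ), so v = −rω sinθ·[1 + r cosθ/√(L² − r² sin²θ)].
With r = 0.0685 m, L = 0.203 m, θ = 90.8°: √(L² − r² sin²θ) = 0.1911 m.
v = −0.0685·162.2·0.99990·[1 + 0.0685·-0.01396/0.1911] = -11.055 m/s.
|v| = 11.055 m/s.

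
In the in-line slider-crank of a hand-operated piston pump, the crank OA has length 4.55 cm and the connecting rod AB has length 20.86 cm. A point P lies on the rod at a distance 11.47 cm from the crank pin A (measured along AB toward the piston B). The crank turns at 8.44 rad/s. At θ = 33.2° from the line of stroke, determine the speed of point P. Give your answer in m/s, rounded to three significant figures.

ω = 8.44 rad/s.  Crank-pin speed |V_A| = rω = 0.38402 m/s, perpendicular to OA.
Rod angle: sinφ = −(r/L) sinθ ⇒ φ = -6.859°; ω_rod = −rω cosθ/√(L²−r²sin²θ) = -1.5515 rad/s.
V_P = V_A + ω_rod × AP, with AP = 0.1147 m along the rod.
Components: V_Px = −rω sinθ − a·ω_rod·sinφ = -0.23153 m/s;  V_Py = rω cosθ + a·ω_rod·cosφ = +0.14465 m/s.
|V_P| = √(V_Px² + V_Py²) = 0.273 m/s.

0.273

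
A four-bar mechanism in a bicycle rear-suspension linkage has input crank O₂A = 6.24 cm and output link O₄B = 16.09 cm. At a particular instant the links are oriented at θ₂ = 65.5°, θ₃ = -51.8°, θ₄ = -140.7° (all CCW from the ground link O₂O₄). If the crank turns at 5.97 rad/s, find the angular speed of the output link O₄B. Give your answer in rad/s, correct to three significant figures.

ω₂ = 5.97 rad/s
Differentiating the loop-closure r₂e^{iθ₂}+r₃e^{iθ₃}=r₁+r₄e^{iθ₄} gives r₂ω₂e^{iθ₂}+r₃ω₃e^{iθ₃}=r₄ω₄e^{iθ₄}.
Eliminating the other unknown: ω₄ = r₂ω₂ sin(θ₂−θ₃) / [r₄ sin(θ₄−θ₃)].
Numerator sine = +0.88862; denominator sine = -0.99982.
Result = 0.0624·5.97·(+0.88862) / (0.1609·(-0.99982)) = -2.0578 rad/s; magnitude 2.0578 rad/s.

2.06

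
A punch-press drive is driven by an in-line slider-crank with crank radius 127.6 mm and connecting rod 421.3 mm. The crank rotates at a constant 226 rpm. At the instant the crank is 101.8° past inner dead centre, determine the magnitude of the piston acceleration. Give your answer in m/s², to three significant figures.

35.3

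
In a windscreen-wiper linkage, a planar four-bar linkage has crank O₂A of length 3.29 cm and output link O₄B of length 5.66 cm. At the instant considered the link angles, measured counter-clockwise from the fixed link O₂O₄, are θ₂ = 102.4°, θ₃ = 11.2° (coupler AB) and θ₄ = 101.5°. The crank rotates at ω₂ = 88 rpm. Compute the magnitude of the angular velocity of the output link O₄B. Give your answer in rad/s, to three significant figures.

ω₂ = 9.215 rad/s (from 88 rpm).
Differentiating the loop-closure r₂e^{iθ₂}+r₃e^{iθ₃}=r₁+r₄e^{iθ₄} gives r₂ω₂e^{iθ₂}+r₃ω₃e^{iθ₃}=r₄ω₄e^{iθ₄}.
Eliminating the other unknown: ω₄ = r₂ω₂ sin(θ₂−θ₃) / [r₄ sin(θ₄−θ₃)].
Numerator sine = +0.99978; denominator sine = +0.99999.
Result = 0.0329·9.215·(+0.99978) / (0.0566·(+0.99999)) = +5.3555 rad/s; magnitude 5.3555 rad/s.

5.36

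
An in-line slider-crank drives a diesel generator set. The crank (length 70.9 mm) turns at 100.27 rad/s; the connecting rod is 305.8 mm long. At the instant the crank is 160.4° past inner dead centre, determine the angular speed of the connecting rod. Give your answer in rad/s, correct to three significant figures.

ω = 100.3 rad/s
The rod makes angle φ with the slider axis where L sinφ = r sinθ; differentiating, L cosφ·φ̇ = r ω cosθ.
L cosφ = √(L² − r² sin²θ) = 0.30487 m.
|ω_rod| = r ω |cosθ| / √(L² − r² sin²θ) = 0.0709·100.3·0.94206/0.30487 = 21.967 rad/s.

22.0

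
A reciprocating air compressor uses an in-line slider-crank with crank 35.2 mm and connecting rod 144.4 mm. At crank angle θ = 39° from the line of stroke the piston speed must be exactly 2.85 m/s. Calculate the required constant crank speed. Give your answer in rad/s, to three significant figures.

For an in-line slider-crank, |v_piston| = rω|sinθ|·[1 + r cosθ/√(L² − r² sin²θ)].
With r = 0.0352 m, L = 0.1444 m, θ = 39°: the bracketed kinematic factor |dx/dθ| = 0.026399 m.
ω = v/|dx/dθ| = 2.85/0.026399 = 107.96 rad/s.

108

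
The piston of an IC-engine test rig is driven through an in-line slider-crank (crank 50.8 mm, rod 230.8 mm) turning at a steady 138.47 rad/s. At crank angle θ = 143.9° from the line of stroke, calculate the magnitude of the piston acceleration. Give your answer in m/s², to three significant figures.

ω = 138.5 rad/s
x(θ) = r cosθ + √(L² − r² sin²θ); with ω constant, a = ω²·d²x/dθ².
d²x/dθ² = −r cosθ − r²(cos2θ)/√u − r⁴ sin²2θ/(4u^{3/2}),  u = L² − r² sin²θ = 0.0523728 m².
Substituting r = 0.0508 m, L = 0.2308 m, θ = 143.9°: d²x/dθ² = +0.037473 m.
a = ω²·d²x/dθ² = (138.5)²·(+0.037473) = +718.5 m/s²;  |a| = 718.5 m/s².

719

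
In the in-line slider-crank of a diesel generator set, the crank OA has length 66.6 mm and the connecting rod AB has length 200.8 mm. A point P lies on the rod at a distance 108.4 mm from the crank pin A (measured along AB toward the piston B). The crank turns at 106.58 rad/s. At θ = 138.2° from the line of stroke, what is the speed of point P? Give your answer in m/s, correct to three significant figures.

ω = 106.6 rad/s.  Crank-pin speed |V_A| = rω = 7.0982 m/s, perpendicular to OA.
Rod angle: sinφ = −(r/L) sinθ ⇒ φ = -12.772°; ω_rod = −rω cosθ/√(L²−r²sin²θ) = +27.021 rad/s.
V_P = V_A + ω_rod × AP, with AP = 0.1084 m along the rod.
Components: V_Px = −rω sinθ − a·ω_rod·sinφ = -4.0837 m/s;  V_Py = rω cosθ + a·ω_rod·cosφ = -2.435 m/s.
|V_P| = √(V_Px² + V_Py²) = 4.7545 m/s.

4.75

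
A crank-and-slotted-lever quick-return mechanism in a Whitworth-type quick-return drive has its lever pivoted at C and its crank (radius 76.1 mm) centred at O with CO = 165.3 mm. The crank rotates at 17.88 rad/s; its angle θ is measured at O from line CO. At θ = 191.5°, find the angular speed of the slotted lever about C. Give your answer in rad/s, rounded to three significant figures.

13.8

ω = 17.88 rad/s
Crank pin A relative to C: A = (d + r cosθ, r sinθ); lever angle φ = atan2(r sinθ, d + r cosθ).
Differentiating tanφ: φ̇ = rω(d cosθ + r)/(d² + r² + 2dr cosθ).
d² + r² + 2dr cosθ = |CA|² = 0.00846171 m²;  d cosθ + r = -0.085882 m.
|ω_lever| = |0.0761·17.88·-0.085882| / 0.00846171 = 13.81 rad/s.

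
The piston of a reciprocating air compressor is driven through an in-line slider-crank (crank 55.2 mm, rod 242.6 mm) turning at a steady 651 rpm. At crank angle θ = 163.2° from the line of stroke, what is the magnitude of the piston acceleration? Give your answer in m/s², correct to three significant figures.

197

ω = 2π·651/60 = 68.17 rad/s
x(θ) = r cosθ + √(L² − r² sin²θ); with ω constant, a = ω²·d²x/dθ².
d²x/dθ² = −r cosθ − r²(cos2θ)/√u − r⁴ sin²2θ/(4u^{3/2}),  u = L² − r² sin²θ = 0.0586002 m².
Substituting r = 0.0552 m, L = 0.2426 m, θ = 163.2°: d²x/dθ² = +0.04231 m.
a = ω²·d²x/dθ² = (68.17)²·(+0.04231) = +196.63 m/s²;  |a| = 196.63 m/s².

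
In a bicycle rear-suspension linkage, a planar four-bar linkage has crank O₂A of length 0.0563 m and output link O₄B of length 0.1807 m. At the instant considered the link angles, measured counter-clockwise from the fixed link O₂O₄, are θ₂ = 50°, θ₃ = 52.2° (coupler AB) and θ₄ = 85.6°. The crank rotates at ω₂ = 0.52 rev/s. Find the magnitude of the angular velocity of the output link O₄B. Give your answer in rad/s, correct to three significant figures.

ω₂ = 3.267 rad/s (from 0.52 rev/s).
Differentiating the loop-closure r₂e^{iθ₂}+r₃e^{iθ₃}=r₁+r₄e^{iθ₄} gives r₂ω₂e^{iθ₂}+r₃ω₃e^{iθ₃}=r₄ω₄e^{iθ₄}.
Eliminating the other unknown: ω₄ = r₂ω₂ sin(θ₂−θ₃) / [r₄ sin(θ₄−θ₃)].
Numerator sine = -0.03839; denominator sine = +0.55048.
Result = 0.0563·3.267·(-0.03839) / (0.1807·(+0.55048)) = -0.070988 rad/s; magnitude 0.070988 rad/s.

0.0710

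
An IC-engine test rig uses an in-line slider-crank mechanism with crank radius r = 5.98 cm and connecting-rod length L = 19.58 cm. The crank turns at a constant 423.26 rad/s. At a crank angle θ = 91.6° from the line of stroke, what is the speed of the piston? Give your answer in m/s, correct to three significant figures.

ω = 423.3 rad/s
For an in-line slider-crank, x = r cosθ + √(L² − r² sin²θ), so v = −rω sinθ·[1 + r cosθ/√(L² − r² sin²θ)].
With r = 0.0598 m, L = 0.1958 m, θ = 91.6°: √(L² − r² sin²θ) = 0.18645 m.
v = −0.0598·423.3·0.99961·[1 + 0.0598·-0.02792/0.18645] = -25.075 m/s.
|v| = 25.075 m/s.

25.1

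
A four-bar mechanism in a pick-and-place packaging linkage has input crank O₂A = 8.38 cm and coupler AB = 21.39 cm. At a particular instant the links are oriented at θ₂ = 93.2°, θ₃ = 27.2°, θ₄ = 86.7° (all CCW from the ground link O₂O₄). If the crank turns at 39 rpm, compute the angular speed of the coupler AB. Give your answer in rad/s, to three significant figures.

0.210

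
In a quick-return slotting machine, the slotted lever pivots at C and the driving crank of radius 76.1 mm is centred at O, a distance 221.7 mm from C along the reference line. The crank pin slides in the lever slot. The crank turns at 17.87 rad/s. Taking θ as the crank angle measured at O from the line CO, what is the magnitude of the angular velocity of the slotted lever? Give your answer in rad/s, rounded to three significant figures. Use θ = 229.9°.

2.73

ω = 17.87 rad/s
Crank pin A relative to C: A = (d + r cosθ, r sinθ); lever angle φ = atan2(r sinθ, d + r cosθ).
Differentiating tanφ: φ̇ = rω(d cosθ + r)/(d² + r² + 2dr cosθ).
d² + r² + 2dr cosθ = |CA|² = 0.0332076 m²;  d cosθ + r = -0.066702 m.
|ω_lever| = |0.0761·17.87·-0.066702| / 0.0332076 = 2.7316 rad/s.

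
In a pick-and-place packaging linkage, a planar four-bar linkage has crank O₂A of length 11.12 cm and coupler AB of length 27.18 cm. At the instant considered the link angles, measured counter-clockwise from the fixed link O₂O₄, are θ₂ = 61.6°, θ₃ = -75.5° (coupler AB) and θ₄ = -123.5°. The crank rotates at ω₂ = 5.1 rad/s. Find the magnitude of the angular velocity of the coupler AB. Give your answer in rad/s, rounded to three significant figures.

0.250

ω₂ = 5.1 rad/s
Differentiating the loop-closure r₂e^{iθ₂}+r₃e^{iθ₃}=r₁+r₄e^{iθ₄} gives r₂ω₂e^{iθ₂}+r₃ω₃e^{iθ₃}=r₄ω₄e^{iθ₄}.
Eliminating the other unknown: ω₃ = r₂ω₂ sin(θ₄−θ₂) / [r₃ sin(θ₃−θ₄)].
Numerator sine = +0.08889; denominator sine = +0.74314.
Result = 0.1112·5.1·(+0.08889) / (0.2718·(+0.74314)) = +0.24959 rad/s; magnitude 0.24959 rad/s.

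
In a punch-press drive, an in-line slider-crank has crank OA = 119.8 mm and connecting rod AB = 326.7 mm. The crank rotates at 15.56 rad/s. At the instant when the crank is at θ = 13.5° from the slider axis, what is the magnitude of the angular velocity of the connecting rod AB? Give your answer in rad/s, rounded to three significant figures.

5.57

ω = 15.56 rad/s
The rod makes angle φ with the slider axis where L sinφ = r sinθ; differentiating, L cosφ·φ̇ = r ω cosθ.
L cosφ = √(L² − r² sin²θ) = 0.3255 m.
|ω_rod| = r ω |cosθ| / √(L² − r² sin²θ) = 0.1198·15.56·0.97237/0.3255 = 5.5686 rad/s.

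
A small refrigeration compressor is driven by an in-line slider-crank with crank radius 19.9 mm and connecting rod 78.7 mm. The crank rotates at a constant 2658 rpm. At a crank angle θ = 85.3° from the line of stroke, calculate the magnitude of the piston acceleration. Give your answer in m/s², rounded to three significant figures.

ω = 2π·2658/60 = 278.3 rad/s
x(θ) = r cosθ + √(L² − r² sin²θ); with ω constant, a = ω²·d²x/dθ².
d²x/dθ² = −r cosθ − r²(cos2θ)/√u − r⁴ sin²2θ/(4u^{3/2}),  u = L² − r² sin²θ = 0.00580034 m².
Substituting r = 0.0199 m, L = 0.0787 m, θ = 85.3°: d²x/dθ² = +0.0034969 m.
a = ω²·d²x/dθ² = (278.3)²·(+0.0034969) = +270.93 m/s²;  |a| = 270.93 m/s².

271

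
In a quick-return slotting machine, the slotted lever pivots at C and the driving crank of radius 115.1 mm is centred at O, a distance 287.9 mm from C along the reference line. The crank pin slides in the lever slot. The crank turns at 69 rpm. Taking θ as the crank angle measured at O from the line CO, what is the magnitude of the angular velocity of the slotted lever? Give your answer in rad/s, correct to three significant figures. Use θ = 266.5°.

ω = 7.226 rad/s (from 69 rpm).
Crank pin A relative to C: A = (d + r cosθ, r sinθ); lever angle φ = atan2(r sinθ, d + r cosθ).
Differentiating tanφ: φ̇ = rω(d cosθ + r)/(d² + r² + 2dr cosθ).
d² + r² + 2dr cosθ = |CA|² = 0.0920885 m²;  d cosθ + r = +0.097524 m.
|ω_lever| = |0.1151·7.226·+0.097524| / 0.0920885 = 0.88076 rad/s.

0.881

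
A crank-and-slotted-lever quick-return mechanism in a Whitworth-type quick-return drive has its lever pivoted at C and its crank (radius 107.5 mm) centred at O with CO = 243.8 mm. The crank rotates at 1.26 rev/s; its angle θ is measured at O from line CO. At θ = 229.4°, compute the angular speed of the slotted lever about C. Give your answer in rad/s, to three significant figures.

1.18

ω = 7.917 rad/s (from 1.26 rev/s).
Crank pin A relative to C: A = (d + r cosθ, r sinθ); lever angle φ = atan2(r sinθ, d + r cosθ).
Differentiating tanφ: φ̇ = rω(d cosθ + r)/(d² + r² + 2dr cosθ).
d² + r² + 2dr cosθ = |CA|² = 0.0368831 m²;  d cosθ + r = -0.051159 m.
|ω_lever| = |0.1075·7.917·-0.051159| / 0.0368831 = 1.1805 rad/s.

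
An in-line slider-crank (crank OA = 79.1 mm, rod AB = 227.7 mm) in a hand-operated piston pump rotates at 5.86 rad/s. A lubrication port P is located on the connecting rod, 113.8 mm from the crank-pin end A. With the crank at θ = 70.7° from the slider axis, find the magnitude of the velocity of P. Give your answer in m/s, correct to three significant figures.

ω = 5.86 rad/s.  Crank-pin speed |V_A| = rω = 0.46353 m/s, perpendicular to OA.
Rod angle: sinφ = −(r/L) sinθ ⇒ φ = -19.139°; ω_rod = −rω cosθ/√(L²−r²sin²θ) = -0.71219 rad/s.
V_P = V_A + ω_rod × AP, with AP = 0.1138 m along the rod.
Components: V_Px = −rω sinθ − a·ω_rod·sinφ = -0.46405 m/s;  V_Py = rω cosθ + a·ω_rod·cosφ = +0.076635 m/s.
|V_P| = √(V_Px² + V_Py²) = 0.47033 m/s.

0.470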